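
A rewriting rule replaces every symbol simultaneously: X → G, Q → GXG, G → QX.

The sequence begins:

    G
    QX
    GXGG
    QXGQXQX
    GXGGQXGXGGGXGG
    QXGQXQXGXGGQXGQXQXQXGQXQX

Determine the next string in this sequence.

Rewriting the 25 symbols of QXGQXQXGXGGQXGQXQXQXGQXQX one by one yields GXG G QX GXG G GXG G QX G QX QX GXG G QX GXG G GXG G GXG G QX GXG G GXG G; concatenated:

GXGGQXGXGGGXGGQXGQXQXGXGGQXGXGGGXGGGXGGQXGXGGGXGG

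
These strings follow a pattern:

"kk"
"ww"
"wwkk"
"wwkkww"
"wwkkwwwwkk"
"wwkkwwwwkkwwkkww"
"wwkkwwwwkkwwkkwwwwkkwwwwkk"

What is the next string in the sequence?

Each term (from the third on) is the previous term followed by the one before it: term 3 = ww·kk = wwkk.
The next term joins wwkkwwwwkkwwkkwwwwkkwwwwkk and wwkkwwwwkkwwkkww.

wwkkwwwwkkwwkkwwwwkkwwwwkkwwkkwwwwkkwwkkww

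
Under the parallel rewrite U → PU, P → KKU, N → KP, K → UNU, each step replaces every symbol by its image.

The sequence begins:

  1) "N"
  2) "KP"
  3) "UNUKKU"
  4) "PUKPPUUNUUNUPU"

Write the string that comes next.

KKUPUUNUKKUKKUPUPUKPPUPUKPPUKKUPU

Applying the rule to each of the 14 symbols of PUKPPUUNUUNUPU gives the pieces KKU PU UNU KKU KKU PU PU KP PU PU KP PU KKU PU, which concatenate to the answer.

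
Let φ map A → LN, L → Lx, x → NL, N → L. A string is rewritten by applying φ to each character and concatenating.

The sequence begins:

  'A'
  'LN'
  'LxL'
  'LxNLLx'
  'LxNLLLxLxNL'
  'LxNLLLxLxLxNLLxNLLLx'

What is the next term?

LxNLLLxLxLxNLLxNLLxNLLLxLxNLLLxLxLxNL

Applying the rule to each of the 20 symbols of LxNLLLxLxLxNLLxNLLLx gives the pieces Lx NL L Lx Lx Lx NL Lx NL Lx NL L Lx Lx NL L Lx Lx Lx NL, which concatenate to the answer.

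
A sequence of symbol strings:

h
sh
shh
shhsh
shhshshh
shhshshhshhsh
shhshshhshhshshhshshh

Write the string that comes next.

shhshshhshhshshhshshhshhshshhshhsh

From term 3 onward, concatenate the last term with the second-to-last: sh·h = shh, shh·sh = shhsh, …
The next term joins shhshshhshhshshhshshh and shhshshhshhsh.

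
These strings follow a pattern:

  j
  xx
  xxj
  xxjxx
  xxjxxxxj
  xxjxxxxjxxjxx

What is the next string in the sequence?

From term 3 onward, concatenate the last term with the second-to-last: xx·j = xxj, xxj·xx = xxjxx, …
So term 7 is xxjxxxxjxxjxx·xxjxxxxj.

xxjxxxxjxxjxxxxjxxxxj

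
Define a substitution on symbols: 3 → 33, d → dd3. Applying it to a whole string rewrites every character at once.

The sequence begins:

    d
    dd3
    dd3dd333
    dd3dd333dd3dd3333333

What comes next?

dd3dd333dd3dd3333333dd3dd333dd3dd333333333333333

φ(dd3dd333dd3dd3333333) expands symbol-by-symbol to dd3 dd3 33 dd3 dd3 33 33 33 dd3 dd3 33 dd3 dd3 33 33 33 33 33 33 33; joining the 20 pieces gives the next term.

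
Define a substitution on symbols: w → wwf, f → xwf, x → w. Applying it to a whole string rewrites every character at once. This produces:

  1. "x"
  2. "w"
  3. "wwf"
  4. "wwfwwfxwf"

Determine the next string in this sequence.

wwfwwfxwfwwfwwfxwfwwwfxwf

Expanding wwfwwfxwf: w→wwf, w→wwf, f→xwf, w→wwf, w→wwf, f→xwf, x→w, w→wwf, f→xwf. Concatenated: wwf wwf xwf wwf wwf xwf w wwf xwf.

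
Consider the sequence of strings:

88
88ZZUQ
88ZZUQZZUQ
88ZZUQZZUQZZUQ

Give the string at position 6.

88ZZUQZZUQZZUQZZUQZZUQ

The strings grow by a fixed suffix ZZUQ each time.
From 88ZZUQZZUQZZUQ, 2 further steps: 88ZZUQZZUQZZUQ → 88ZZUQZZUQZZUQZZUQ → (answer).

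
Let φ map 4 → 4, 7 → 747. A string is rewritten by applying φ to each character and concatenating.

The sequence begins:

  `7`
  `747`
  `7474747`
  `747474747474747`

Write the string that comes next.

Applying the rule to each of the 15 symbols of 747474747474747 gives the pieces 747 4 747 4 747 4 747 4 747 4 747 4 747 4 747, which concatenate to the answer.

7474747474747474747474747474747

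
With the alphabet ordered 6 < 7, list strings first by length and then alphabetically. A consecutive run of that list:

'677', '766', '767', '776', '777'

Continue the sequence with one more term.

777 is the last string of length 3, so the next is the first of length 4: 6 repeated 4 times.

6666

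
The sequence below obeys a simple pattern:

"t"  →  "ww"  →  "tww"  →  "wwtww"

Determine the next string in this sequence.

This is a Fibonacci-style word recurrence s(k) = s(k−2)·s(k−1): e.g. t·ww = tww.
The next term joins tww and wwtww.

twwwwtww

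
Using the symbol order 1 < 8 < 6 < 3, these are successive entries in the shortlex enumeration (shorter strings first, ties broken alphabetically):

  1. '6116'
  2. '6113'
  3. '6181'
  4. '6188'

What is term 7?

6161

Continuing the enumeration 3 steps past 6188: 6188 → 6186 → 6183 → (answer).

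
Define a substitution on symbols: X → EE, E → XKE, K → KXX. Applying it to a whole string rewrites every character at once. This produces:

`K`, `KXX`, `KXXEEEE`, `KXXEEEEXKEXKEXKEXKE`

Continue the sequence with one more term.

KXXEEEEXKEXKEXKEXKEEEKXXXKEEEKXXXKEEEKXXXKEEEKXXXKE

Replace each of the 19 characters of KXXEEEEXKEXKEXKEXKE in place — KXX EE EE XKE XKE XKE XKE EE KXX XKE EE KXX XKE EE KXX XKE EE KXX XKE — and concatenate.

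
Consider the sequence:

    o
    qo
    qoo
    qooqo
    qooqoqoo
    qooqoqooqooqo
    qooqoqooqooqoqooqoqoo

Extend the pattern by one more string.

From term 3 onward, concatenate the last term with the second-to-last: qo·o = qoo, qoo·qo = qooqo, …
The next term joins qooqoqooqooqoqooqoqoo and qooqoqooqooqo.

qooqoqooqooqoqooqoqooqooqoqooqooqo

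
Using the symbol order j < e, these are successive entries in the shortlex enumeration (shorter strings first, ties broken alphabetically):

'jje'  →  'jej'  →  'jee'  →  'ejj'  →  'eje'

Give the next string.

Find the rightmost character of eje below e, bump it to the next letter, and reset everything to its right to j.

eej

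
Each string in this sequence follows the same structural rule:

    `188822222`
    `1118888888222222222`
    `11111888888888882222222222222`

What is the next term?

Each string has the form 1^{2n-1} 8^{4n-1} 2^{4n+1} (n = 1, 2, …).
For the next term, n = 4, so the run lengths are 7, 15, 17.

111111188888888888888822222222222222222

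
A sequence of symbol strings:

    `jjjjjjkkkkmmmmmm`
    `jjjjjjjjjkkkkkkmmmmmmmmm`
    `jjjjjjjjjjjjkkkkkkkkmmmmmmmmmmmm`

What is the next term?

jjjjjjjjjjjjjjjkkkkkkkkkkmmmmmmmmmmmmmmm

The n-th term is 3n j's then 2n k's then 3n m's, where the shown terms are n = 2, 3, 4.
For the next term, n = 5, so the run lengths are 15, 10, 15.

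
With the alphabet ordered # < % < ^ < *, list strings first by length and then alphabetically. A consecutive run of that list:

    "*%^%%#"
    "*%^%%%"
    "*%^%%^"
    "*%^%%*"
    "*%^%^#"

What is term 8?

*%^%^*

Stepping forward 3 times from *%^%^#: *%^%^# → *%^%^% → *%^%^^, then the target.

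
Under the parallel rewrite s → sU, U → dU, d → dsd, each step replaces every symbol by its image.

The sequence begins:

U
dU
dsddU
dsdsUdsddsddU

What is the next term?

dsdsUdsdsUdUdsdsUdsddsdsUdsddsddU

Applying the rule to each of the 13 symbols of dsdsUdsddsddU gives the pieces dsd sU dsd sU dU dsd sU dsd dsd sU dsd dsd dU, which concatenate to the answer.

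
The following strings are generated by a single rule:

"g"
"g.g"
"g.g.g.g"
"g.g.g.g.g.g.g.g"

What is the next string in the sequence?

Every step duplicates the string with '.' between the halves.
So the next term is two copies of g.g.g.g.g.g.g.g with '.' between the halves.

g.g.g.g.g.g.g.g.g.g.g.g.g.g.g.g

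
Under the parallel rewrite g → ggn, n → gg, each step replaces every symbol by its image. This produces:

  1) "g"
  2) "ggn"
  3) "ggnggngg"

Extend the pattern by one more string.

Apply φ to ggnggngg symbol by symbol: g→ggn, g→ggn, n→gg, g→ggn, g→ggn, n→gg, g→ggn, g→ggn; joined: ggn ggn gg ggn ggn gg ggn ggn.

ggnggnggggnggnggggnggn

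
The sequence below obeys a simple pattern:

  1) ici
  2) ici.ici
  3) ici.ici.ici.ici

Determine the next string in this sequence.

s(k+1) = s(k)·.·s(k) — each term doubles the last with '.' between the halves.
Doubling ici.ici.ici.ici with '.' between the halves:

ici.ici.ici.ici.ici.ici.ici.ici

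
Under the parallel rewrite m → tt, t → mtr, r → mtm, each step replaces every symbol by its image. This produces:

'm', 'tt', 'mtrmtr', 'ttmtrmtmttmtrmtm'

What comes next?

mtrmtrttmtrmtmttmtrttmtrmtrttmtrmtmttmtrtt

Applying the rule to each of the 16 symbols of ttmtrmtmttmtrmtm gives the pieces mtr mtr tt mtr mtm tt mtr tt mtr mtr tt mtr mtm tt mtr tt, which concatenate to the answer.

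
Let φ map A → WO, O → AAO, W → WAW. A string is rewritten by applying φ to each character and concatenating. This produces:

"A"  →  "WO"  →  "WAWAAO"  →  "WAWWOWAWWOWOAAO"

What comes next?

Rewriting the 15 symbols of WAWWOWAWWOWOAAO one by one yields WAW WO WAW WAW AAO WAW WO WAW WAW AAO WAW AAO WO WO AAO; concatenated:

WAWWOWAWWAWAAOWAWWOWAWWAWAAOWAWAAOWOWOAAO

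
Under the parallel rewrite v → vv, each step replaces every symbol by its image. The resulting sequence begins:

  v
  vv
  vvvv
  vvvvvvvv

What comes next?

Rewriting each symbol of vvvvvvvv: v→vv, v→vv, v→vv, v→vv, v→vv, v→vv, v→vv, v→vv, which concatenates to vv vv vv vv vv vv vv vv.

vvvvvvvvvvvvvvvv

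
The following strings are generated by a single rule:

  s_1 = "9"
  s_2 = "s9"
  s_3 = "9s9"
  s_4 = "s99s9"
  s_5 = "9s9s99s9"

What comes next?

s99s99s9s99s9

This is a Fibonacci-style word recurrence s(k) = s(k−2)·s(k−1): e.g. 9·s9 = 9s9.
So term 6 is s99s9·9s9s99s9.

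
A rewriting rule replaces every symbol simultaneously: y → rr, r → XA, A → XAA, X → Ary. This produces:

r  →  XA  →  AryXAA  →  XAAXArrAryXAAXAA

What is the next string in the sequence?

AryXAAXAAAryXAAXAXAXAAXArrAryXAAXAAAryXAAXAA

φ(XAAXArrAryXAAXAA) expands symbol-by-symbol to Ary XAA XAA Ary XAA XA XA XAA XA rr Ary XAA XAA Ary XAA XAA; joining the 16 pieces gives the next term.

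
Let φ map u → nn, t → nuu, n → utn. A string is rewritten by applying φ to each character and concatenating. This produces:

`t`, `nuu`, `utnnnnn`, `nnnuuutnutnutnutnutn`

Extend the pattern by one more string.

Applying the rule to each of the 20 symbols of nnnuuutnutnutnutnutn gives the pieces utn utn utn nn nn nn nuu utn nn nuu utn nn nuu utn nn nuu utn nn nuu utn, which concatenate to the answer.

utnutnutnnnnnnnnuuutnnnnuuutnnnnuuutnnnnuuutnnnnuuutn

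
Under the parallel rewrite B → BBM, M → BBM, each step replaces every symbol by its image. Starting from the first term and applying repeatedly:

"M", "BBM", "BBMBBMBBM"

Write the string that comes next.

BBMBBMBBMBBMBBMBBMBBMBBMBBM

Rewriting each symbol of BBMBBMBBM: B→BBM, B→BBM, M→BBM, B→BBM, B→BBM, M→BBM, B→BBM, B→BBM, M→BBM, which concatenates to BBM BBM BBM BBM BBM BBM BBM BBM BBM.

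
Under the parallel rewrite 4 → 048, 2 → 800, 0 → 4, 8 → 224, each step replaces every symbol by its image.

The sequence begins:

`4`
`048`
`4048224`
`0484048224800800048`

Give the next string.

Rewriting the 19 symbols of 0484048224800800048 one by one yields 4 048 224 048 4 048 224 800 800 048 224 4 4 224 4 4 4 048 224; concatenated:

4048224048404822480080004822444224444048224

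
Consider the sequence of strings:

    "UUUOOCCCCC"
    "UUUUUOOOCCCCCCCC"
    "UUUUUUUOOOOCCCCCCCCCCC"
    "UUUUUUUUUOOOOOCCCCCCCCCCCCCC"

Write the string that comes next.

UUUUUUUUUUUOOOOOOCCCCCCCCCCCCCCCCC

Reading off run lengths: U runs 3, 5, 7, 9; O runs 2, 3, 4, 5; C runs 5, 8, 11, 14 — each is linear in n (n = 1, 2, …).
At n = 5 the blocks have lengths 11, 6, 17.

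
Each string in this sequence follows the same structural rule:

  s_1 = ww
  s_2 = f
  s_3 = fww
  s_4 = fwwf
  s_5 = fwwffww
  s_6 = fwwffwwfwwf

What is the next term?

Each term (from the third on) is the previous term followed by the one before it: term 3 = f·ww = fww.
Continuing: fwwffwwfwwf · fwwffww gives term 7.

fwwffwwfwwffwwffww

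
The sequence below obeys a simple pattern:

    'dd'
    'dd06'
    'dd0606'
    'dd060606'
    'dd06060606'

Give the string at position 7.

The strings grow by a fixed suffix 06 each time.
From dd06060606, 2 further steps: dd06060606 → dd0606060606 → (answer).

dd060606060606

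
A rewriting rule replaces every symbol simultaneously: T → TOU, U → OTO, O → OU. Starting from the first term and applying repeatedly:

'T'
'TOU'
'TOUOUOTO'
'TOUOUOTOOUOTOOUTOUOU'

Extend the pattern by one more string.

TOUOUOTOOUOTOOUTOUOUOUOTOOUTOUOUOUOTOTOUOUOTOOUOTO

Applying the rule to each of the 20 symbols of TOUOUOTOOUOTOOUTOUOU gives the pieces TOU OU OTO OU OTO OU TOU OU OU OTO OU TOU OU OU OTO TOU OU OTO OU OTO, which concatenate to the answer.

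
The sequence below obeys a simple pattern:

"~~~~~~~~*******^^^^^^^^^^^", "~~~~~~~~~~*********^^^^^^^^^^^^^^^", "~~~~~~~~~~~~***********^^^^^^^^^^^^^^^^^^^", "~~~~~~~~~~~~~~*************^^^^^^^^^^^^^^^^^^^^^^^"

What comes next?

~~~~~~~~~~~~~~~~***************^^^^^^^^^^^^^^^^^^^^^^^^^^^

The n-th term is 2n+2 ~'s then 2n+1 *'s then 4n-1 ^'s, where the shown terms are n = 3, 4, 5, 6.
For the next term, n = 7, so the run lengths are 16, 15, 27.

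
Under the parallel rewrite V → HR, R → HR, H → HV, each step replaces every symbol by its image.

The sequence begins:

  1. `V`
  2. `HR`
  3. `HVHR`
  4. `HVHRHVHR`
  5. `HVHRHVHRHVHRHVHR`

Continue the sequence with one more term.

HVHRHVHRHVHRHVHRHVHRHVHRHVHRHVHR

φ(HVHRHVHRHVHRHVHR) expands symbol-by-symbol to HV HR HV HR HV HR HV HR HV HR HV HR HV HR HV HR; joining the 16 pieces gives the next term.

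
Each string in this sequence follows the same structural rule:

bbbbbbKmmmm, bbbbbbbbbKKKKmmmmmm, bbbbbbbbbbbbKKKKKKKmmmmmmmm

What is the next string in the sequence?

bbbbbbbbbbbbbbbKKKKKKKKKKmmmmmmmmmm

Each string has the form b^{3n+3} K^{3n-2} m^{2n+2} (n = 1, 2, …).
Setting n = 4 gives 15, 10, 10 characters in each block.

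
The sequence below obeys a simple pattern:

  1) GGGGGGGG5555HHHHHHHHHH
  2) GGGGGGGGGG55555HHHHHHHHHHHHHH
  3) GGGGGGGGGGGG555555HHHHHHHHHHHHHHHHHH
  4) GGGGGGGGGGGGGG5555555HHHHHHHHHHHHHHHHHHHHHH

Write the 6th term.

The n-th term is 2n+2 G's then n+1 5's then 4n-2 H's, where the shown terms are n = 3, 4, 5, 6.
Setting n = 8 gives 18, 9, 30 characters in each block.

GGGGGGGGGGGGGGGGGG555555555HHHHHHHHHHHHHHHHHHHHHHHHHHHHHH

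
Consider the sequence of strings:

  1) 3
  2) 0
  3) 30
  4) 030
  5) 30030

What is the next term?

03030030

From term 3 onward, concatenate the second-to-last term with the last: 3·0 = 30, 0·30 = 030, …
So term 6 is 030·30030.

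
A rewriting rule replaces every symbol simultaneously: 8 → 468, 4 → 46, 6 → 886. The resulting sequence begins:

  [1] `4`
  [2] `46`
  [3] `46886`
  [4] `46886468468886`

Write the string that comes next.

468864684688864688646846886468468468886

Replace each of the 14 characters of 46886468468886 in place — 46 886 468 468 886 46 886 468 46 886 468 468 468 886 — and concatenate.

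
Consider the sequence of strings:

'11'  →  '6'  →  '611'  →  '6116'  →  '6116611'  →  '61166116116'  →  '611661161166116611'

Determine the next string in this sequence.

This is a Fibonacci-style word recurrence s(k) = s(k−1)·s(k−2): e.g. 6·11 = 611.
The next term joins 611661161166116611 and 61166116116.

61166116116611661161166116116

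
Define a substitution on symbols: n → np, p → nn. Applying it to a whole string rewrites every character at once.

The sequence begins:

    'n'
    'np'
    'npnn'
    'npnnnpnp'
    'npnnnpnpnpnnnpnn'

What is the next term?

Rewriting the 16 symbols of npnnnpnpnpnnnpnn one by one yields np nn np np np nn np nn np nn np np np nn np np; concatenated:

npnnnpnpnpnnnpnnnpnnnpnpnpnnnpnp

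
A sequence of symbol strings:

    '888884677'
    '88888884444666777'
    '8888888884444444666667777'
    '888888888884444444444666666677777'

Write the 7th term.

Term n consists of 2n+3 8's, followed by 3n-2 4's, followed by 2n-1 6's, followed by n+1 7's (n = 1, 2, …).
For term 7, n = 7, so the run lengths are 17, 19, 13, 8.

888888888888888884444444444444444444666666666666677777777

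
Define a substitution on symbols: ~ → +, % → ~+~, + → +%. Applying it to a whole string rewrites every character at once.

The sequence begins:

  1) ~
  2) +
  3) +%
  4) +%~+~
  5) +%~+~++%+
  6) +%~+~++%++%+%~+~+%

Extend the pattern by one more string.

Rewriting the 18 symbols of +%~+~++%++%+%~+~+% one by one yields +% ~+~ + +% + +% +% ~+~ +% +% ~+~ +% ~+~ + +% + +% ~+~; concatenated:

+%~+~++%++%+%~+~+%+%~+~+%~+~++%++%~+~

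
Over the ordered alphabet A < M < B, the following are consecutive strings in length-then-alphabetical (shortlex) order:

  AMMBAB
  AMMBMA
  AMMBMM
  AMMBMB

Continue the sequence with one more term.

Treat AMMBMB as a base-3 numeral over the given alphabet and add one, carrying through any trailing B's.

AMMBBA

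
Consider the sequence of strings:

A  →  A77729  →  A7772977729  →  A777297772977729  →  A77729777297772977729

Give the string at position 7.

A777297772977729777297772977729

Each term is the previous one with 77729 appended.
From A77729777297772977729, 2 further steps: A77729777297772977729 → A7772977729777297772977729 → (answer).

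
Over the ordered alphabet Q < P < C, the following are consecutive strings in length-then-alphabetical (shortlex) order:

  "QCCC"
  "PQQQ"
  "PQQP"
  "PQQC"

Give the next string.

PQPQ

Treat PQQC as a base-3 numeral over the given alphabet and add one, carrying through any trailing C's.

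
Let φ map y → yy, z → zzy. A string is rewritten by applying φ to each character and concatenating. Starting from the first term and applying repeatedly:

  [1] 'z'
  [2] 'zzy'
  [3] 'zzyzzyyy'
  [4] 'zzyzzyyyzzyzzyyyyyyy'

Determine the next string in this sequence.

zzyzzyyyzzyzzyyyyyyyzzyzzyyyzzyzzyyyyyyyyyyyyyyy

Applying the rule to each of the 20 symbols of zzyzzyyyzzyzzyyyyyyy gives the pieces zzy zzy yy zzy zzy yy yy yy zzy zzy yy zzy zzy yy yy yy yy yy yy yy, which concatenate to the answer.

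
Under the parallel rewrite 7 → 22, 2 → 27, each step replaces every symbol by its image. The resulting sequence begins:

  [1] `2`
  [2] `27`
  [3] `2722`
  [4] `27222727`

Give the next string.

Apply φ to 27222727 symbol by symbol: 2→27, 7→22, 2→27, 2→27, 2→27, 7→22, 2→27, 7→22; joined: 27 22 27 27 27 22 27 22.

2722272727222722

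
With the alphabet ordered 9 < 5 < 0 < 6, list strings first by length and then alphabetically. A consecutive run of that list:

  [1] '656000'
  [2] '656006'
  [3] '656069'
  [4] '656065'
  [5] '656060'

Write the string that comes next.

Treat 656060 as a base-4 numeral over the given alphabet and add one, carrying through any trailing 6's.

656066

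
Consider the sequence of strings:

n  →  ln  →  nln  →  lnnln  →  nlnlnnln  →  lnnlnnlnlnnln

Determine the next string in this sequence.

This is a Fibonacci-style word recurrence s(k) = s(k−2)·s(k−1): e.g. n·ln = nln.
The next term joins nlnlnnln and lnnlnnlnlnnln.

nlnlnnlnlnnlnnlnlnnln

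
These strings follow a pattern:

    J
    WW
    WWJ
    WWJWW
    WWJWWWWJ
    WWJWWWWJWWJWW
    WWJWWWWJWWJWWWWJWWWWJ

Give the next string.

From term 3 onward, concatenate the last term with the second-to-last: WW·J = WWJ, WWJ·WW = WWJWW, …
Continuing: WWJWWWWJWWJWWWWJWWWWJ · WWJWWWWJWWJWW gives term 8.

WWJWWWWJWWJWWWWJWWWWJWWJWWWWJWWJWW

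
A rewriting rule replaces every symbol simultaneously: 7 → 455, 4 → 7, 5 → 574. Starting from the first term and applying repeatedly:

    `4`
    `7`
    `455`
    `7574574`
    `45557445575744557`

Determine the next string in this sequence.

75745745744557757457445557445577574574455

Applying the rule to each of the 17 symbols of 45557445575744557 gives the pieces 7 574 574 574 455 7 7 574 574 455 574 455 7 7 574 574 455, which concatenate to the answer.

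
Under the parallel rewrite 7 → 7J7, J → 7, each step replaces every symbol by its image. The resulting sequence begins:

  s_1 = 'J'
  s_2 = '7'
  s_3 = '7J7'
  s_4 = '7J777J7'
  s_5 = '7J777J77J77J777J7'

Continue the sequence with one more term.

Rewriting the 17 symbols of 7J777J77J77J777J7 one by one yields 7J7 7 7J7 7J7 7J7 7 7J7 7J7 7 7J7 7J7 7 7J7 7J7 7J7 7 7J7; concatenated:

7J777J77J77J777J77J777J77J777J77J77J777J7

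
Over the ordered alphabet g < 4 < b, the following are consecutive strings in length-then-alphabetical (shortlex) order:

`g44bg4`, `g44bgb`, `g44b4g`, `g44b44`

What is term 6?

g44bbg

Continuing the enumeration 2 steps past g44b44: g44b44 → g44b4b → (answer).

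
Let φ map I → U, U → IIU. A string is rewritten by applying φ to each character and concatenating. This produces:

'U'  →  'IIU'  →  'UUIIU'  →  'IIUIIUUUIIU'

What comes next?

Rewriting each symbol of IIUIIUUUIIU: I→U, I→U, U→IIU, I→U, I→U, U→IIU, U→IIU, U→IIU, I→U, I→U, U→IIU, which concatenates to U U IIU U U IIU IIU IIU U U IIU.

UUIIUUUIIUIIUIIUUUIIU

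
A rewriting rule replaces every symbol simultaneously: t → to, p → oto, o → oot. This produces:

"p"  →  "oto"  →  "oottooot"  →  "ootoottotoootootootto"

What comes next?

Rewriting the 21 symbols of ootoottotoootootootto one by one yields oot oot to oot oot to to oot to oot oot oot to oot oot to oot oot to to oot; concatenated:

ootoottoootoottotooottoootootoottoootoottoootoottotooot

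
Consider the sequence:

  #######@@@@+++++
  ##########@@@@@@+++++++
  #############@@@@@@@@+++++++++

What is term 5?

Reading off run lengths: # runs 7, 10, 13; @ runs 4, 6, 8; + runs 5, 7, 9 — each is linear in n, where the shown terms are n = 3, 4, 5.
At n = 7 the blocks have lengths 19, 12, 13.

###################@@@@@@@@@@@@+++++++++++++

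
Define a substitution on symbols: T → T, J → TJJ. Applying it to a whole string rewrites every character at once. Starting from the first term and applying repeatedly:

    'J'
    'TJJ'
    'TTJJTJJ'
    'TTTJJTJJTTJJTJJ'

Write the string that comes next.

Rewriting the 15 symbols of TTTJJTJJTTJJTJJ one by one yields T T T TJJ TJJ T TJJ TJJ T T TJJ TJJ T TJJ TJJ; concatenated:

TTTTJJTJJTTJJTJJTTTJJTJJTTJJTJJ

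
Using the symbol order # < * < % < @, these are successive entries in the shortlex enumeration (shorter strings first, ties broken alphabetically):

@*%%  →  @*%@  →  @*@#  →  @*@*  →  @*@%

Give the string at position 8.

@%#*

Stepping forward 3 times from @*@%: @*@% → @*@@ → @%##, then the target.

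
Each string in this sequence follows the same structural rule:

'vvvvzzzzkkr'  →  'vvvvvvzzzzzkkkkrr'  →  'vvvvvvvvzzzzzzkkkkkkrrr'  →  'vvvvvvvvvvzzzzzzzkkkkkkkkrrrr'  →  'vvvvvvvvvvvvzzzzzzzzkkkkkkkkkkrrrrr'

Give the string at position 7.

Term n consists of 2n+2 v's, followed by n+3 z's, followed by 2n k's, followed by n r's (n = 1, 2, …).
For term 7, n = 7, so the run lengths are 16, 10, 14, 7.

vvvvvvvvvvvvvvvvzzzzzzzzzzkkkkkkkkkkkkkkrrrrrrr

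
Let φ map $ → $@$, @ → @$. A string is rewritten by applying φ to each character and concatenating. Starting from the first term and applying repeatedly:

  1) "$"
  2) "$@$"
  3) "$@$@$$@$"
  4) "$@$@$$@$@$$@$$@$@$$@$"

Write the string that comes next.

$@$@$$@$@$$@$$@$@$$@$@$$@$$@$@$$@$$@$@$$@$@$$@$$@$@$$@$

Applying the rule to each of the 21 symbols of $@$@$$@$@$$@$$@$@$$@$ gives the pieces $@$ @$ $@$ @$ $@$ $@$ @$ $@$ @$ $@$ $@$ @$ $@$ $@$ @$ $@$ @$ $@$ $@$ @$ $@$, which concatenate to the answer.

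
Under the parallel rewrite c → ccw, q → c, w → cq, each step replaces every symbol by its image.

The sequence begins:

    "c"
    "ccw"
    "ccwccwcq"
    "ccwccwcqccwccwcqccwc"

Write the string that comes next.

φ(ccwccwcqccwccwcqccwc) expands symbol-by-symbol to ccw ccw cq ccw ccw cq ccw c ccw ccw cq ccw ccw cq ccw c ccw ccw cq ccw; joining the 20 pieces gives the next term.

ccwccwcqccwccwcqccwcccwccwcqccwccwcqccwcccwccwcqccw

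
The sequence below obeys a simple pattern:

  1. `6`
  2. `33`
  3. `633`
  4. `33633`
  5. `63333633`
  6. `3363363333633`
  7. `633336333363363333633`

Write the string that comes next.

From term 3 onward, concatenate the second-to-last term with the last: 6·33 = 633, 33·633 = 33633, …
So term 8 is 3363363333633·633336333363363333633.

3363363333633633336333363363333633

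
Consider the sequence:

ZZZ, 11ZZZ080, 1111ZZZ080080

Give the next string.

Every step adds 11 to the front and 080 to the end of the previous string.
Applying this once more to 1111ZZZ080080:

111111ZZZ080080080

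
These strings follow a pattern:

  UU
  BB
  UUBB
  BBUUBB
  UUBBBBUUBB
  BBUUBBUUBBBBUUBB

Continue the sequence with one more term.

UUBBBBUUBBBBUUBBUUBBBBUUBB

From term 3 onward, concatenate the second-to-last term with the last: UU·BB = UUBB, BB·UUBB = BBUUBB, …
So term 7 is UUBBBBUUBB·BBUUBBUUBBBBUUBB.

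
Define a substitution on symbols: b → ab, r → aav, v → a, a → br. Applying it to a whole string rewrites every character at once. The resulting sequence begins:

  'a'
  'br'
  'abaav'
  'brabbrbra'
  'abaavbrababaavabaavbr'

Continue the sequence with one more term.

brabbrbraabaavbrabbrabbrbrabrabbrbraabaav

Replace each of the 21 characters of abaavbrababaavabaavbr in place — br ab br br a ab aav br ab br ab br br a br ab br br a ab aav — and concatenate.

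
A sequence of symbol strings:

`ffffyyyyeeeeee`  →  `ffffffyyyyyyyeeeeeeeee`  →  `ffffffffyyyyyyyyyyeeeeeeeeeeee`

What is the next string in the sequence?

ffffffffffyyyyyyyyyyyyyeeeeeeeeeeeeeee

Term n consists of 2n f's, followed by 3n-2 y's, followed by 3n e's, where the shown terms are n = 2, 3, 4.
For the next term, n = 5, so the run lengths are 10, 13, 15.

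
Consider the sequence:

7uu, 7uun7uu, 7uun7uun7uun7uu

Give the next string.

Each string is two copies of the previous one joined by 'n'.
Doubling 7uun7uun7uun7uu with 'n' between the halves:

7uun7uun7uun7uun7uun7uun7uun7uu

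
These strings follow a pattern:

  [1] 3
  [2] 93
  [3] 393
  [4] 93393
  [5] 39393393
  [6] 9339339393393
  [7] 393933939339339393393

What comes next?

This is a Fibonacci-style word recurrence s(k) = s(k−2)·s(k−1): e.g. 3·93 = 393.
Continuing: 9339339393393 · 393933939339339393393 gives term 8.

9339339393393393933939339339393393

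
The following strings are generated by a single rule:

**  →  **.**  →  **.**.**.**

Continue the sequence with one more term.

s(k+1) = s(k)·.·s(k) — each term doubles the last with '.' between the halves.
So the next term is two copies of **.**.**.** with '.' between the halves.

**.**.**.**.**.**.**.**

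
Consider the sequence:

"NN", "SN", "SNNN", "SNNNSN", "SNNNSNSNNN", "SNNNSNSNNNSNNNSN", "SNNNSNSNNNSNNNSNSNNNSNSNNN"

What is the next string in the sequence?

SNNNSNSNNNSNNNSNSNNNSNSNNNSNNNSNSNNNSNNNSN

This is a Fibonacci-style word recurrence s(k) = s(k−1)·s(k−2): e.g. SN·NN = SNNN.
So term 8 is SNNNSNSNNNSNNNSNSNNNSNSNNN·SNNNSNSNNNSNNNSN.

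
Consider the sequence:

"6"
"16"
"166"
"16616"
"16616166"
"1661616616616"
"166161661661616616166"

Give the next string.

Each term (from the third on) is the previous term followed by the one before it: term 3 = 16·6 = 166.
Continuing: 166161661661616616166 · 1661616616616 gives term 8.

1661616616616166161661661616616616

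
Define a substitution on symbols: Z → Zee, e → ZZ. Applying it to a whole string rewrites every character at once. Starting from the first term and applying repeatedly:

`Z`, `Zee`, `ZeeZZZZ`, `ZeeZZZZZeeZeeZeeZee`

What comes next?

Applying the rule to each of the 19 symbols of ZeeZZZZZeeZeeZeeZee gives the pieces Zee ZZ ZZ Zee Zee Zee Zee Zee ZZ ZZ Zee ZZ ZZ Zee ZZ ZZ Zee ZZ ZZ, which concatenate to the answer.

ZeeZZZZZeeZeeZeeZeeZeeZZZZZeeZZZZZeeZZZZZeeZZZZ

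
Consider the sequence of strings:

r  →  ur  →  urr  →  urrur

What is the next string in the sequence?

This is a Fibonacci-style word recurrence s(k) = s(k−1)·s(k−2): e.g. ur·r = urr.
The next term joins urrur and urr.

urrururr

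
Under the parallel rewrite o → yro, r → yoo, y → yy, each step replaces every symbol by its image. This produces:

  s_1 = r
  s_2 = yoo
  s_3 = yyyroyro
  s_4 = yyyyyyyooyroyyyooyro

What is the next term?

yyyyyyyyyyyyyyyroyroyyyooyroyyyyyyyroyroyyyooyro

Replace each of the 20 characters of yyyyyyyooyroyyyooyro in place — yy yy yy yy yy yy yy yro yro yy yoo yro yy yy yy yro yro yy yoo yro — and concatenate.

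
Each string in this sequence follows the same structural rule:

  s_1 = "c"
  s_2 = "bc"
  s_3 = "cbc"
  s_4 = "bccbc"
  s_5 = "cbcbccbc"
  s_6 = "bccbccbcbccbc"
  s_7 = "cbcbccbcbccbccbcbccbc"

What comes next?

This is a Fibonacci-style word recurrence s(k) = s(k−2)·s(k−1): e.g. c·bc = cbc.
So term 8 is bccbccbcbccbc·cbcbccbcbccbccbcbccbc.

bccbccbcbccbccbcbccbcbccbccbcbccbc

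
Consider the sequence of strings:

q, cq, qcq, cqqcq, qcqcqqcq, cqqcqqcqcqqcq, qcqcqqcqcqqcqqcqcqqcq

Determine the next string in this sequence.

cqqcqqcqcqqcqqcqcqqcqcqqcqqcqcqqcq

From term 3 onward, concatenate the second-to-last term with the last: q·cq = qcq, cq·qcq = cqqcq, …
So term 8 is cqqcqqcqcqqcq·qcqcqqcqcqqcqqcqcqqcq.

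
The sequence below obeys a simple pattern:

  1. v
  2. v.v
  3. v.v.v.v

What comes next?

Each string is two copies of the previous one joined by '.'.
So the next term is two copies of v.v.v.v with '.' between the halves.

v.v.v.v.v.v.v.v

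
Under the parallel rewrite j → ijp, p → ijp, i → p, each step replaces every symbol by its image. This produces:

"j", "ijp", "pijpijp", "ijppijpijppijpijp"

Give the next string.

pijpijpijppijpijppijpijpijppijpijppijpijp

Applying the rule to each of the 17 symbols of ijppijpijppijpijp gives the pieces p ijp ijp ijp p ijp ijp p ijp ijp ijp p ijp ijp p ijp ijp, which concatenate to the answer.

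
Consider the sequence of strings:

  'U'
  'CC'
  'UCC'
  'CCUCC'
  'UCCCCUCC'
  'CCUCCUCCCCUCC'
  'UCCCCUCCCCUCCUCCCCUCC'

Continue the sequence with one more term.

CCUCCUCCCCUCCUCCCCUCCCCUCCUCCCCUCC

From term 3 onward, concatenate the second-to-last term with the last: U·CC = UCC, CC·UCC = CCUCC, …
Continuing: CCUCCUCCCCUCC · UCCCCUCCCCUCCUCCCCUCC gives term 8.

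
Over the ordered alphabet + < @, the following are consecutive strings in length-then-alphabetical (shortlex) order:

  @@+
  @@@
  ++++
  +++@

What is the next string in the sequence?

++@+

The successor of +++@ increments the rightmost position that isn't already @ and resets every position after it to +.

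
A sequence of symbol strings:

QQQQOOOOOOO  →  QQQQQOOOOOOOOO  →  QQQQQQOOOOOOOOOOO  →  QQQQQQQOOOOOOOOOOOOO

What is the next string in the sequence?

The n-th term is n+1 Q's then 2n+1 O's, where the shown terms are n = 3, 4, 5, 6.
Setting n = 7 gives 8, 15 characters in each block.

QQQQQQQQOOOOOOOOOOOOOOO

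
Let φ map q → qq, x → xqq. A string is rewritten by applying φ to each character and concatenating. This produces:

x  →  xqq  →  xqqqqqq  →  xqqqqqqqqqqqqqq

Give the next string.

Applying the rule to each of the 15 symbols of xqqqqqqqqqqqqqq gives the pieces xqq qq qq qq qq qq qq qq qq qq qq qq qq qq qq, which concatenate to the answer.

xqqqqqqqqqqqqqqqqqqqqqqqqqqqqqq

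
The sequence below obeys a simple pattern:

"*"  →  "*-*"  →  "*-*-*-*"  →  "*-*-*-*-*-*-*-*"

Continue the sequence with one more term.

Every step duplicates the string with '-' between the halves.
So the next term is two copies of *-*-*-*-*-*-*-* with '-' between the halves.

*-*-*-*-*-*-*-*-*-*-*-*-*-*-*-*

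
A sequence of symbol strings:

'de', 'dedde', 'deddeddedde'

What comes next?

Every step duplicates the string with 'd' between the halves.
One more doubling of deddeddedde gives the answer.

deddeddeddeddeddeddedde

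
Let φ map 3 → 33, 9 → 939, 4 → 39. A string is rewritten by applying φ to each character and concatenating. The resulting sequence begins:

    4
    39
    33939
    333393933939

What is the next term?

Rewriting each symbol of 333393933939: 3→33, 3→33, 3→33, 3→33, 9→939, 3→33, 9→939, 3→33, 3→33, 9→939, 3→33, 9→939, which concatenates to 33 33 33 33 939 33 939 33 33 939 33 939.

3333333393933939333393933939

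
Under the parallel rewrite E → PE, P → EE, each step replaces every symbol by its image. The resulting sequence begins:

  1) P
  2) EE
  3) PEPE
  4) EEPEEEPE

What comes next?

PEPEEEPEPEPEEEPE

Apply φ to EEPEEEPE symbol by symbol: E→PE, E→PE, P→EE, E→PE, E→PE, E→PE, P→EE, E→PE; joined: PE PE EE PE PE PE EE PE.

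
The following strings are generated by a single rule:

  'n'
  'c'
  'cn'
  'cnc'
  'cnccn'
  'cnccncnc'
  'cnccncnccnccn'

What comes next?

cnccncnccnccncnccncnc

Each term (from the third on) is the previous term followed by the one before it: term 3 = c·n = cn.
Continuing: cnccncnccnccn · cnccncnc gives term 8.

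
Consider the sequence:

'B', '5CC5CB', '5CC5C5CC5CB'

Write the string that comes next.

Every step adds 5CC5C at the front: s(k+1) = 5CC5C·s(k).
Applying this once more to 5CC5C5CC5CB:

5CC5C5CC5C5CC5CB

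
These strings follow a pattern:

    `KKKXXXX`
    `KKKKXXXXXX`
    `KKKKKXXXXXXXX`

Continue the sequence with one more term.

KKKKKKXXXXXXXXXX

Reading off run lengths: K runs 3, 4, 5; X runs 4, 6, 8 — each is linear in n, where the shown terms are n = 2, 3, 4.
For the next term, n = 5, so the run lengths are 6, 10.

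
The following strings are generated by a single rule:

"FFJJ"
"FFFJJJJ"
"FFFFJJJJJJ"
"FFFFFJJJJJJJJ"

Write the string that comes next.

FFFFFFJJJJJJJJJJ

Term n consists of n+1 F's, followed by 2n J's (n = 1, 2, …).
For the next term, n = 5, so the run lengths are 6, 10.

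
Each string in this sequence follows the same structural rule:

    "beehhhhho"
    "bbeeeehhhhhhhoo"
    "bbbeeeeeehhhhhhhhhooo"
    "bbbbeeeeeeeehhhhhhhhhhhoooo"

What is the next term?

The n-th term is n-1 b's then 2n-2 e's then 2n+1 h's then n-1 o's, where the shown terms are n = 2, 3, 4, 5.
Setting n = 6 gives 5, 10, 13, 5 characters in each block.

bbbbbeeeeeeeeeehhhhhhhhhhhhhooooo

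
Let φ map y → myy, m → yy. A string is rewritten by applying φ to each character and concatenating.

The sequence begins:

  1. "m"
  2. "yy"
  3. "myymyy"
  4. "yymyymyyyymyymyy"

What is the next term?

Applying the rule to each of the 16 symbols of yymyymyyyymyymyy gives the pieces myy myy yy myy myy yy myy myy myy myy yy myy myy yy myy myy, which concatenate to the answer.

myymyyyymyymyyyymyymyymyymyyyymyymyyyymyymyy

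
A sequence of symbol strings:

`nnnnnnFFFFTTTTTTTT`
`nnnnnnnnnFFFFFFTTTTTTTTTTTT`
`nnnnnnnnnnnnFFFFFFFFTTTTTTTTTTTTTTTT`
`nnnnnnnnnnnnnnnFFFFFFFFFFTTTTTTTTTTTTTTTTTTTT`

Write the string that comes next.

nnnnnnnnnnnnnnnnnnFFFFFFFFFFFFTTTTTTTTTTTTTTTTTTTTTTTT

Term n consists of 3n n's, followed by 2n F's, followed by 4n T's, where the shown terms are n = 2, 3, 4, 5.
For the next term, n = 6, so the run lengths are 18, 12, 24.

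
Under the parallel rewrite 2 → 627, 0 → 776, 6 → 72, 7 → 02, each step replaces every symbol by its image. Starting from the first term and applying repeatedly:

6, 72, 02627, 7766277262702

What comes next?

0202727262702026277262702776627

φ(7766277262702) expands symbol-by-symbol to 02 02 72 72 627 02 02 627 72 627 02 776 627; joining the 13 pieces gives the next term.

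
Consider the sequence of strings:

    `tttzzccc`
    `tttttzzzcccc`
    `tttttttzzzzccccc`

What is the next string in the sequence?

The n-th term is 2n-1 t's then n z's then n+1 c's, where the shown terms are n = 2, 3, 4.
At n = 5 the blocks have lengths 9, 5, 6.

tttttttttzzzzzcccccc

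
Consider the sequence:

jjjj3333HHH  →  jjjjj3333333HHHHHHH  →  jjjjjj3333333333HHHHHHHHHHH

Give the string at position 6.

Term n consists of n+3 j's, followed by 3n+1 3's, followed by 4n-1 H's (n = 1, 2, …).
Setting n = 6 gives 9, 19, 23 characters in each block.

jjjjjjjjj3333333333333333333HHHHHHHHHHHHHHHHHHHHHHH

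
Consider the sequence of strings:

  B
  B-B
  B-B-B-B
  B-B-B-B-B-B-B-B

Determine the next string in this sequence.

s(k+1) = s(k)·-·s(k) — each term doubles the last with '-' between the halves.
Doubling B-B-B-B-B-B-B-B with '-' between the halves:

B-B-B-B-B-B-B-B-B-B-B-B-B-B-B-B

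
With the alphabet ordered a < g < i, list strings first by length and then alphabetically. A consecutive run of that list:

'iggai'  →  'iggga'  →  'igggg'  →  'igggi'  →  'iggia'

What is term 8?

igiaa

Stepping forward 3 times from iggia: iggia → iggig → iggii, then the target.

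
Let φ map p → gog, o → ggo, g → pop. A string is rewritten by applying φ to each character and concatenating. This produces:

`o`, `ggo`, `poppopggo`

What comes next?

Expanding poppopggo: p→gog, o→ggo, p→gog, p→gog, o→ggo, p→gog, g→pop, g→pop, o→ggo. Concatenated: gog ggo gog gog ggo gog pop pop ggo.

gogggogoggogggogogpoppopggo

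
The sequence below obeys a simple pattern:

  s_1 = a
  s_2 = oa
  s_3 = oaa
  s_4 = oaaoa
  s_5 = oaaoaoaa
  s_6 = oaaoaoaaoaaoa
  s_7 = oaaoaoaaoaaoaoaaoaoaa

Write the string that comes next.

Each term (from the third on) is the previous term followed by the one before it: term 3 = oa·a = oaa.
So term 8 is oaaoaoaaoaaoaoaaoaoaa·oaaoaoaaoaaoa.

oaaoaoaaoaaoaoaaoaoaaoaaoaoaaoaaoa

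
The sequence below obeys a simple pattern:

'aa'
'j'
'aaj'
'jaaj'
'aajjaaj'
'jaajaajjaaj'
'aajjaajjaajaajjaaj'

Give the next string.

jaajaajjaajaajjaajjaajaajjaaj

From term 3 onward, concatenate the second-to-last term with the last: aa·j = aaj, j·aaj = jaaj, …
So term 8 is jaajaajjaaj·aajjaajjaajaajjaaj.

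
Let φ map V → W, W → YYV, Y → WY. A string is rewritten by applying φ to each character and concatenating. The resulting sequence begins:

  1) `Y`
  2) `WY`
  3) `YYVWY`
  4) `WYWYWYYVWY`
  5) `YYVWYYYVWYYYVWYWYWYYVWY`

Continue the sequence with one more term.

WYWYWYYVWYWYWYWYYVWYWYWYWYYVWYYYVWYYYVWYWYWYYVWY

Replace each of the 23 characters of YYVWYYYVWYYYVWYWYWYYVWY in place — WY WY W YYV WY WY WY W YYV WY WY WY W YYV WY YYV WY YYV WY WY W YYV WY — and concatenate.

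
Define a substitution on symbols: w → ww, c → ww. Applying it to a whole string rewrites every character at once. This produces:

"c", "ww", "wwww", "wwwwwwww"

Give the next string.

Apply φ to wwwwwwww symbol by symbol: w→ww, w→ww, w→ww, w→ww, w→ww, w→ww, w→ww, w→ww; joined: ww ww ww ww ww ww ww ww.

wwwwwwwwwwwwwwww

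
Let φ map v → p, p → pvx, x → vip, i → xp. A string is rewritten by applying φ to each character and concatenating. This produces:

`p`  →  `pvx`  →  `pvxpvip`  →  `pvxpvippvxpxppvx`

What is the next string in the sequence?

Rewriting the 16 symbols of pvxpvippvxpxppvx one by one yields pvx p vip pvx p xp pvx pvx p vip pvx vip pvx pvx p vip; concatenated:

pvxpvippvxpxppvxpvxpvippvxvippvxpvxpvip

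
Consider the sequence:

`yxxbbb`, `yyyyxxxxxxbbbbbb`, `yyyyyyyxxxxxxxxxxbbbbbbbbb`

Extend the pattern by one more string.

Term n consists of 3n-2 y's, followed by 4n-2 x's, followed by 3n b's (n = 1, 2, …).
At n = 4 the blocks have lengths 10, 14, 12.

yyyyyyyyyyxxxxxxxxxxxxxxbbbbbbbbbbbb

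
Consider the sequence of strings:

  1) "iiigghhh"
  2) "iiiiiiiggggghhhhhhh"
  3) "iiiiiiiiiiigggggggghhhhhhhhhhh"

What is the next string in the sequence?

iiiiiiiiiiiiiiiggggggggggghhhhhhhhhhhhhhh

Term n consists of 4n-1 i's, followed by 3n-1 g's, followed by 4n-1 h's (n = 1, 2, …).
At n = 4 the blocks have lengths 15, 11, 15.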